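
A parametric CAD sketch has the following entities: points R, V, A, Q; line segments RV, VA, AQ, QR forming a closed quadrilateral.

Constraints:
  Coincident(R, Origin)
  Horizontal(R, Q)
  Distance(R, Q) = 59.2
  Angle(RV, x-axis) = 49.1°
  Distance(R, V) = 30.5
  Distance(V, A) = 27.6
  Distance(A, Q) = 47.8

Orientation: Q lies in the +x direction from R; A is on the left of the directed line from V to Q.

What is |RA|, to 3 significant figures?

58.1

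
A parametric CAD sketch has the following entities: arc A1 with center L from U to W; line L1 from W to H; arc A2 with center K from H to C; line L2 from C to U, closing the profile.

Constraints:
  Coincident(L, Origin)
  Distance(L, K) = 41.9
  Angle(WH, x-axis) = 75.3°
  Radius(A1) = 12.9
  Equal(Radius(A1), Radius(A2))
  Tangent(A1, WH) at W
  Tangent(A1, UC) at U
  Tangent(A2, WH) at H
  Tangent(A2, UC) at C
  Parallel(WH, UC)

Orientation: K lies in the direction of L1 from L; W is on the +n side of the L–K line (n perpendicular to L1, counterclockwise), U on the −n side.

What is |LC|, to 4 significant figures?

43.84

The slot axis is L1's direction at 75.3°, so u = (cos 75.3°, sin 75.3°) = (0.2538, 0.9673) and n = (−sin 75.3°, cos 75.3°) = (-0.9673, 0.2538). L is at the origin and K lies 41.9 along u from L, so K = 41.9·u = (10.63, 40.53). Tangency of A1 to both parallel lines with radius 12.9 puts W and U at L ± 12.9·n: W = (-12.48, 3.273), U = (12.48, -3.273). Equal radii place H and C the same way about K: H = K + 12.9·n = (-1.845, 43.80), C = K − 12.9·n = (23.11, 37.26). Then |LC| = |C − L| = 43.84.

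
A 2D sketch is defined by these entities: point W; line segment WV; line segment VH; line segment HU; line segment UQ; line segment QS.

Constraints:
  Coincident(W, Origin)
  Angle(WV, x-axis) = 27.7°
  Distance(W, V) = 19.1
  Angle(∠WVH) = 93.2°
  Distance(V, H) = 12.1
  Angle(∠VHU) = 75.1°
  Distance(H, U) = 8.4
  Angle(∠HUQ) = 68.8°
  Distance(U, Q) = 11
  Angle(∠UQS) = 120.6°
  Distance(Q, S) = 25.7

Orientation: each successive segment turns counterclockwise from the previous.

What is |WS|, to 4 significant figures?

43.26

W is at the origin; WV runs at 27.7° with length 19.1, so V = (16.91, 8.878). ∠WVH = 93.2° gives VH at 114.5° from the x-axis; with |VH| = 12.1, H = (11.89, 19.89). ∠VHU = 75.1° gives HU at -140.6° from the x-axis; with |HU| = 8.4, U = (5.402, 14.56). ∠HUQ = 68.8° gives UQ at -29.40° from the x-axis; with |UQ| = 11.0, Q = (14.99, 9.157). ∠UQS = 120.6° gives QS at 30.00° from the x-axis; with |QS| = 25.7, S = (37.24, 22.01). Then |WS| = |S − W| = 43.26.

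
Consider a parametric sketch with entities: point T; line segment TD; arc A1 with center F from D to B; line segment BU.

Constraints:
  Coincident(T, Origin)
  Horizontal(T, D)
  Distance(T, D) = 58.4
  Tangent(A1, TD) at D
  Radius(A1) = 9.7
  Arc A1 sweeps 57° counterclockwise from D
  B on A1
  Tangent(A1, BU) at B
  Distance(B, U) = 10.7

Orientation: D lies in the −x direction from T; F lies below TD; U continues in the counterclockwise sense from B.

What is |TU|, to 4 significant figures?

73.59

T is at the origin; TD is horizontal with |TD| = 58.4 and D on the −x side, so D = (-58.40, 0.000). Since A1 is tangent to TD there, FD ⟂ TD, so F = D + (0, -9.7) = (-58.40, -9.700). On A1, D sits at bearing 90° from F; a 57° counterclockwise sweep puts B at bearing 147°, so B = F + 9.7·(cos 147°, sin 147°) = (-66.54, -4.417). Since A1 is tangent to BU there, FB ⟂ BU, so BU runs along (−sin 147°, cos 147°); with |BU| = 10.7, U = (-72.36, -13.39). Then |TU| = |U − T| = 73.59.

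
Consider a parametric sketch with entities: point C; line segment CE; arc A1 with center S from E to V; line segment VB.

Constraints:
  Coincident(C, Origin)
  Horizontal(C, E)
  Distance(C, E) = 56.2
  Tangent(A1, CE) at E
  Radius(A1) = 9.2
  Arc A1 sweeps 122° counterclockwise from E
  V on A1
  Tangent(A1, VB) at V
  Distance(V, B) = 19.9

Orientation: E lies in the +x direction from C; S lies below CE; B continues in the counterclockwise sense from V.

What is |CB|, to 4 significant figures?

66.58

On A1, E sits at bearing 90° from S; a 122° counterclockwise sweep puts V at bearing 212°, so V = S + 9.2·(cos 212°, sin 212°) = (48.40, -14.08). A1 meets VB tangentially, so SV is at right angles to VB, so VB runs along (−sin 212°, cos 212°); with |VB| = 19.9, B = (58.94, -30.95). Then |CB| = |B − C| = 66.58.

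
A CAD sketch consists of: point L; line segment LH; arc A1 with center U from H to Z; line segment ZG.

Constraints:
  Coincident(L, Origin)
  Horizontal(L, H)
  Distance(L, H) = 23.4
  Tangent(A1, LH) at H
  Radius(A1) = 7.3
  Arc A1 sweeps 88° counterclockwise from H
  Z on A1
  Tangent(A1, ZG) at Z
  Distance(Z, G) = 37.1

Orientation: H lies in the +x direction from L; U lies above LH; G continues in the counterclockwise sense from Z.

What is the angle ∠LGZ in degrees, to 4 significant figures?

33.94°

L is at the origin; LH is horizontal with |LH| = 23.4 and H on the +x side, so H = (23.40, 0.000). A1 meets LH tangentially, so UH is at right angles to LH, so U = H + (0, 7.3) = (23.40, 7.300). On A1, H sits at bearing -90° from U; an 88° counterclockwise sweep puts Z at bearing -2°, so Z = U + 7.3·(cos -2°, sin -2°) = (30.70, 7.045). A1 meets ZG tangentially, so UZ is at right angles to ZG, so ZG runs along (−sin -2°, cos -2°); with |ZG| = 37.1, G = (31.99, 44.12). Then cos ∠LGZ = GL·GZ / (|GL||GZ|), giving 33.94°.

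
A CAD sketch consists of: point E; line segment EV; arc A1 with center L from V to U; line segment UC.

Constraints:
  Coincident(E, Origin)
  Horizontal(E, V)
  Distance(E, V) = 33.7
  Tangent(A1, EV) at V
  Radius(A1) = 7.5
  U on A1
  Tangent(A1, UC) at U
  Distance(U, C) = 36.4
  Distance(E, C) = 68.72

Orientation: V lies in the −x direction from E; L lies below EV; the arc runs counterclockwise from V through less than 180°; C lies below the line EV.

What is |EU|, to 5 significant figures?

40.160

E is at the origin; EV is horizontal with |EV| = 33.7 and V on the −x side, so V = (-33.700, 0.0000). The tangent condition forces LV to be normal to EV, so L = V + (0, -7.5) = (-33.700, -7.5000). Since LU ⟂ UC (tangency), |LC| = √(7.5² + 36.4²) = 37.165 regardless of where U sits on A1. So C lies on both circle(E, 68.72) and circle(L, 37.165); the below-EV intersection is C = (-59.673, -34.083). U is the foot of the tangent from C: U = (-40.012, -3.4490).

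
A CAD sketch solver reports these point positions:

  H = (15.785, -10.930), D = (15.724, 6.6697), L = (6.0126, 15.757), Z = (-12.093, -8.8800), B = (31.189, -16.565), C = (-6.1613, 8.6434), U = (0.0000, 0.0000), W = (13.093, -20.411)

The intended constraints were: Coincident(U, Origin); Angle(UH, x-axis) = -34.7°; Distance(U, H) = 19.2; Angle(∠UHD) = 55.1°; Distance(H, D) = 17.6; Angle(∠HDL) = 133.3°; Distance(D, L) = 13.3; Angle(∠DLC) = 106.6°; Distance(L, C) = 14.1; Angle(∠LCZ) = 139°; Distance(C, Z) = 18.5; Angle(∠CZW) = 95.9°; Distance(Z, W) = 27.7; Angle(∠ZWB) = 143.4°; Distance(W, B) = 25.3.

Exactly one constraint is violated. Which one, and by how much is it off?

Distance(W, B) = 25.3 — off by 6.80.

U = (0.00, 0.00) ✓; UH at -34.70° ✓; |UH| = 19.20 ✓; ∠UHD = 55.10° ✓; |HD| = 17.60 ✓; ∠HDL = 133.3° ✓; |DL| = 13.30 ✓; ∠DLC = 106.6° ✓; |LC| = 14.10 ✓; ∠LCZ = 139.0° ✓; |CZ| = 18.50 ✓; ∠CZW = 95.90° ✓; |ZW| = 27.70 ✓; ∠ZWB = 143.4° ✓; |WB| = 18.50 ✗.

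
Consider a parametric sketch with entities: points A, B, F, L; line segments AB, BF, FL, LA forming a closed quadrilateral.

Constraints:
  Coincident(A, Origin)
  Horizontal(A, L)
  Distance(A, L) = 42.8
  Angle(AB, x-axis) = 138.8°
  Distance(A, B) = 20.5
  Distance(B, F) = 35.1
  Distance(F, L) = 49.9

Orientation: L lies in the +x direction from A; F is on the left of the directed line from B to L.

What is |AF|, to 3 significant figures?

39.0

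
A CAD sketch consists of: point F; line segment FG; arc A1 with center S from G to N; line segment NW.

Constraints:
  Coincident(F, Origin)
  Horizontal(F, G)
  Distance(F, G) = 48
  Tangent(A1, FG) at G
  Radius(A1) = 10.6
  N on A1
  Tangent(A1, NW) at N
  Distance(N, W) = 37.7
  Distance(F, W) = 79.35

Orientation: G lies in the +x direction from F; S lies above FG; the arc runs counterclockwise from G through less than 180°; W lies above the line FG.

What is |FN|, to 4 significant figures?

59.13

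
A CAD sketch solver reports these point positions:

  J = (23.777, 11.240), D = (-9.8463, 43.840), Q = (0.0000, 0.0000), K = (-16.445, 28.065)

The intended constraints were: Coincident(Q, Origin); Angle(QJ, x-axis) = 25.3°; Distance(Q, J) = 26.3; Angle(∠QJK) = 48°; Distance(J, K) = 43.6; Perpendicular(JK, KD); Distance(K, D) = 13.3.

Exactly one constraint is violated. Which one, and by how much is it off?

Distance(K, D) = 13.3 — off by 3.80.

Q = (0.00, 0.00) ✓; QJ at 25.30° ✓; |QJ| = 26.30 ✓; ∠QJK = 48.00° ✓; |JK| = 43.60 ✓; ∠(JK, KD) = 90.00° ✓; |KD| = 17.10 ✗.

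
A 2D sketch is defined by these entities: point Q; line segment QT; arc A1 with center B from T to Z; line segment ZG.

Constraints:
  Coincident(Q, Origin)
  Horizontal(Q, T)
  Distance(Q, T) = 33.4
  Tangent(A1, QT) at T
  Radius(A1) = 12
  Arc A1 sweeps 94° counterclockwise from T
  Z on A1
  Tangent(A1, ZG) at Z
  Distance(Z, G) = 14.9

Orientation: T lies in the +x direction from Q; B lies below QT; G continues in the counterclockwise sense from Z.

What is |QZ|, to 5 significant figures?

24.980

Q is at the origin; QT is horizontal with |QT| = 33.4 and T on the +x side, so T = (33.400, 0.0000). Tangency of A1 to QT means the radius BT is perpendicular to QT, so B = T + (0, -12) = (33.400, -12.000). On A1, T sits at bearing 90° from B; a 94° counterclockwise sweep puts Z at bearing 184°, so Z = B + 12.0·(cos 184°, sin 184°) = (21.429, -12.837). Then |QZ| = |Z − Q| = 24.980.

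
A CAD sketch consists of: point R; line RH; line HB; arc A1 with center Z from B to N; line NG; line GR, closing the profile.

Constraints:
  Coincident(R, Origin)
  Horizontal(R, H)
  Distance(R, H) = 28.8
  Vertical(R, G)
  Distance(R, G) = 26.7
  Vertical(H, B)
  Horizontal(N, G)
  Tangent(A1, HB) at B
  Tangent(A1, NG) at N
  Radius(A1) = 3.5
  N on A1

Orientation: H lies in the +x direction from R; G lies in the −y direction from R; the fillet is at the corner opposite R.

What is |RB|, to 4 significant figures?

36.98

R is at the origin; R and H share the same y with |RH| = 28.8 and H on the +x side, so H = (28.80, 0.000). RG is vertical with |RG| = 26.7 and G on the −y side, so G = (0.000, -26.70). The virtual corner opposite R is at (28.80, -26.70). Since A1 is tangent to HB there, ZB ⟂ HB and tangency of A1 to NG means the radius ZN is perpendicular to NG, with radius 3.5, so the center Z sits 3.5 in from both sides at Z = (25.30, -23.20). That places the tangent points at B = (28.80, -23.20) on HB and N = (25.30, -26.70) on NG. Then |RB| = |B − R| = 36.98.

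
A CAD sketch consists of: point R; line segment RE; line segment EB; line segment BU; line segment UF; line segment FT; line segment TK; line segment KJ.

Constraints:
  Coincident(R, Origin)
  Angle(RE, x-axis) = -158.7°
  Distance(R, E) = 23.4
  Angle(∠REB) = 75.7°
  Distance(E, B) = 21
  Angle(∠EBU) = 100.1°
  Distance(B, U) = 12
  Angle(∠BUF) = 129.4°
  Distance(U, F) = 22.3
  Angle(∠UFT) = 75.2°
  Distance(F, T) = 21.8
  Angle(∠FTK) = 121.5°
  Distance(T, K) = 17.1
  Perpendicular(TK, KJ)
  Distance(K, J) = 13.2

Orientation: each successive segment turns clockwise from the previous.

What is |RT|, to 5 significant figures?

15.213

R is at the origin; RE runs at -158.7° with length 23.4, so E = (-21.802, -8.5001). ∠REB = 75.7° gives EB at 97.000° from the x-axis; with |EB| = 21.0, B = (-24.361, 12.343). ∠EBU = 100.1° gives BU at 17.100° from the x-axis; with |BU| = 12.0, U = (-12.891, 15.872). ∠BUF = 129.4° gives UF at -33.500° from the x-axis; with |UF| = 22.3, F = (5.7043, 3.5637). ∠UFT = 75.2° gives FT at -138.30° from the x-axis; with |FT| = 21.8, T = (-10.572, -10.938). Then |RT| = |T − R| = 15.213.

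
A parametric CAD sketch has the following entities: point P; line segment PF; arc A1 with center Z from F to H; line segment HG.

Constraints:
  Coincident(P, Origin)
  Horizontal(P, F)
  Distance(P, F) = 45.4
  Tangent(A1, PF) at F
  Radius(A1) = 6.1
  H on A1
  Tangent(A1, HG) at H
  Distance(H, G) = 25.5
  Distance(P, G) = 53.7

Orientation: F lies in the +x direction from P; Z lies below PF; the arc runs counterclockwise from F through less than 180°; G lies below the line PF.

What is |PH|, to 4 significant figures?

39.97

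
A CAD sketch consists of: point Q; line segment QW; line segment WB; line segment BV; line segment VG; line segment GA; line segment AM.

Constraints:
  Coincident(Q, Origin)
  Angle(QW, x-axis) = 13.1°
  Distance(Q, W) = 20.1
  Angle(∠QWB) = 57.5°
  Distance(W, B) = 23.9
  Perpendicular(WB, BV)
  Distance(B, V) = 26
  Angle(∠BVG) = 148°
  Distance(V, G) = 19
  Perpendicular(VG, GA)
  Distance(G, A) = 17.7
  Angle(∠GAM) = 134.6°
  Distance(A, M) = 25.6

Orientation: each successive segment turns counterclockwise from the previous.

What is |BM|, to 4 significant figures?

31.63

Q is at the origin; QW runs at 13.1° with length 20.1, so W = (19.58, 4.556). ∠QWB = 57.5° gives WB at 135.6° from the x-axis; with |WB| = 23.9, B = (2.501, 21.28). The perpendicularity gives BV at right angles to WB, so BV runs at -134.4°; with |BV| = 26.0, V = (-15.69, 2.701). ∠BVG = 148.0° gives VG at -102.4° from the x-axis; with |VG| = 19.0, G = (-19.77, -15.86). VG is perpendicular to GA, so GA runs at -12.40°; with |GA| = 17.7, A = (-2.483, -19.66). ∠GAM = 134.6° gives AM at 33.00° from the x-axis; with |AM| = 25.6, M = (18.99, -5.713). Then |BM| = |M − B| = 31.63.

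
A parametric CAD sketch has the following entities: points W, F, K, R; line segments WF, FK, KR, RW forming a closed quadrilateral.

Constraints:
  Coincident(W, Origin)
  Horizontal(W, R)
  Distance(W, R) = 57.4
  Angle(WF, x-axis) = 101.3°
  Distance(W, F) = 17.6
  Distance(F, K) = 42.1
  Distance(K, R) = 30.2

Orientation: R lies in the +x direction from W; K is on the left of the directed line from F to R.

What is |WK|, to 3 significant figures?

44.8

Checks: |FK| = 42.10 ✓; |KR| = 30.20 ✓.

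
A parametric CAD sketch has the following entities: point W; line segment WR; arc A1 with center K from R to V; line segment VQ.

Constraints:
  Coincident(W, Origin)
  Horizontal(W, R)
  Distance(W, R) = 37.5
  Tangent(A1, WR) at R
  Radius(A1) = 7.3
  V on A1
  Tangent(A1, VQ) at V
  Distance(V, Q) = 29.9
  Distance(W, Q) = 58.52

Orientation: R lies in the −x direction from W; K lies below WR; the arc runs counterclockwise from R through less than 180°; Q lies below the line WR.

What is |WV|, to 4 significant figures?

45.37

W is at the origin; WR is horizontal with |WR| = 37.5 and R on the −x side, so R = (-37.50, 0.000). Tangency of A1 to WR means the radius KR is perpendicular to WR, so K = R + (0, -7.3) = (-37.50, -7.300). Since KV ⟂ VQ (tangency), |KQ| = √(7.3² + 29.9²) = 30.78 regardless of where V sits on A1. So Q lies on both circle(W, 58.52) and circle(K, 30.78); the below-WR intersection is Q = (-45.27, -37.08). V is the foot of the tangent from Q: V = (-44.80, -7.184).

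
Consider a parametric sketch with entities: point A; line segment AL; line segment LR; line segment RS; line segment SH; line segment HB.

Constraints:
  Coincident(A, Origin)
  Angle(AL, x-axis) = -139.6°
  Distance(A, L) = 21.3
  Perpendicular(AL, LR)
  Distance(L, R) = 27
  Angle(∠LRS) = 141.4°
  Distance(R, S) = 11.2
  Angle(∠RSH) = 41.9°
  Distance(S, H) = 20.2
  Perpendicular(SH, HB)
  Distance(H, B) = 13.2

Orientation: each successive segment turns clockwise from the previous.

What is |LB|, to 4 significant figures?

15.66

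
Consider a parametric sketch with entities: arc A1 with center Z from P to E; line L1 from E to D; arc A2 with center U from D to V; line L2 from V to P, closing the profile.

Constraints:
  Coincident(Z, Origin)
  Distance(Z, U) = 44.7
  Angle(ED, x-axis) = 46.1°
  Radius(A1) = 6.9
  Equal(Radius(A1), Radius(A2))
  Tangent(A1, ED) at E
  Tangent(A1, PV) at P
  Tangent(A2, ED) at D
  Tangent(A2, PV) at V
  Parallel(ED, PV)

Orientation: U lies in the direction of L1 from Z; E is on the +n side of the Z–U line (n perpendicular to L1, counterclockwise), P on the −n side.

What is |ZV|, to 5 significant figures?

45.229

Tangency of A1 to both parallel lines with radius 6.9 puts E and P at Z ± 6.9·n: E = (-4.9718, 4.7845), P = (4.9718, -4.7845). Equal radii place D and V the same way about U: D = U + 6.9·n = (26.023, 36.993), V = U − 6.9·n = (35.967, 27.424). Then |ZV| = |V − Z| = 45.229.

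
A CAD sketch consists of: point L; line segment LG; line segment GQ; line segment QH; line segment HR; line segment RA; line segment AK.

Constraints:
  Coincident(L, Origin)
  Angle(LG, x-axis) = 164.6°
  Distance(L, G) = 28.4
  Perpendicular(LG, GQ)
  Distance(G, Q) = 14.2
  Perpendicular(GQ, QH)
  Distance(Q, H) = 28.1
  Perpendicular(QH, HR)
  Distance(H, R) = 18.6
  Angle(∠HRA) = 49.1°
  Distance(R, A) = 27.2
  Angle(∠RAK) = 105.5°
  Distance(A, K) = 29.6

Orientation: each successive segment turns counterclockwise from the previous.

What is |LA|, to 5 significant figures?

24.797

The perpendicularity gives HR at right angles to QH, so HR runs at 74.600°; with |HR| = 18.6, R = (0.87922, 4.3217). ∠HRA = 49.1° gives RA at -154.50° from the x-axis; with |RA| = 27.2, A = (-23.671, -7.3882). Then |LA| = |A − L| = 24.797.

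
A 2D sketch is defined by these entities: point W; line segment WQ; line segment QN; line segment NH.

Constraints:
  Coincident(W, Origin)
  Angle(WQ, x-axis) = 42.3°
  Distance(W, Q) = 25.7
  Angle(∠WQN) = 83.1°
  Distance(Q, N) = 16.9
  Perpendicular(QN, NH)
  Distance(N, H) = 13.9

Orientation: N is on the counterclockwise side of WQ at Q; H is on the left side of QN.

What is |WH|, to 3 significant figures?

18.0

W is at the origin; WQ runs at 42.3° with length 25.7, so Q = 25.7·(cos 42.3°, sin 42.3°) = (19.0, 17.3). ∠WQN = 83.1°, so QN runs at 42.3° + (180° − 83.1°) = 139° from the x-axis; with |QN| = 16.9, N = Q + 16.9·(cos 139°, sin 139°) = (6.22, 28.3). QN is perpendicular to NH; with |NH| = 13.9 on the left of QN, H = N + 13.9·(-0.653, -0.757) = (-2.87, 17.8). Then |WH| = |H − W| = 18.0.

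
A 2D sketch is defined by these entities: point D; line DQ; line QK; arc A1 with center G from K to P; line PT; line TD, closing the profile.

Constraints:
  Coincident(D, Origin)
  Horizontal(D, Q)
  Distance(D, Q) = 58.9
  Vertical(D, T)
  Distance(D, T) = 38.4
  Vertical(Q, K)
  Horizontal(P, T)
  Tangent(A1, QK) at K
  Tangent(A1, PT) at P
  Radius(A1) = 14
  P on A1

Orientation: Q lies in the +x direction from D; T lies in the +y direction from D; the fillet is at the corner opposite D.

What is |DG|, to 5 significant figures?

51.102

D is at the origin; D and Q share the same y with |DQ| = 58.9 and Q on the +x side, so Q = (58.900, 0.0000). DT is vertical with |DT| = 38.4 and T on the +y side, so T = (0.0000, 38.400). The virtual corner opposite D is at (58.900, 38.400). Tangency of A1 to QK means the radius GK is perpendicular to QK and the tangent condition forces GP to be normal to PT, with radius 14.0, so the center G sits 14.0 in from both sides at G = (44.900, 24.400). Then |DG| = |G − D| = 51.102.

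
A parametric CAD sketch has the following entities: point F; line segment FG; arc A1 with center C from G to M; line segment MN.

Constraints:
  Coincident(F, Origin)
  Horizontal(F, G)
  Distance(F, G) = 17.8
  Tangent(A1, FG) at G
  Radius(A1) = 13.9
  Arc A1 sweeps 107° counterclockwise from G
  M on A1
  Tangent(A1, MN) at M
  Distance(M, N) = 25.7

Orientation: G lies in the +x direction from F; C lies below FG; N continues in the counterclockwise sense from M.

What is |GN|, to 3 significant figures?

42.9

On A1, G sits at bearing 90° from C; a 107° counterclockwise sweep puts M at bearing 197°, so M = C + 13.9·(cos 197°, sin 197°) = (4.51, -18.0). Tangency of A1 to MN means the radius CM is perpendicular to MN, so MN runs along (−sin 197°, cos 197°); with |MN| = 25.7, N = (12.0, -42.5). Then |GN| = |N − G| = 42.9.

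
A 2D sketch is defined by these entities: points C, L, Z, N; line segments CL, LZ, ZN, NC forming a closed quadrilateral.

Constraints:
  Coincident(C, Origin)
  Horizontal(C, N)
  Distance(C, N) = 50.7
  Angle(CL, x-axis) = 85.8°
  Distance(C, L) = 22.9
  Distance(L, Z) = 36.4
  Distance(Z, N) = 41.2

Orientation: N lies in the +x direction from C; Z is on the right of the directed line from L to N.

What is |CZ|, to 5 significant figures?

16.708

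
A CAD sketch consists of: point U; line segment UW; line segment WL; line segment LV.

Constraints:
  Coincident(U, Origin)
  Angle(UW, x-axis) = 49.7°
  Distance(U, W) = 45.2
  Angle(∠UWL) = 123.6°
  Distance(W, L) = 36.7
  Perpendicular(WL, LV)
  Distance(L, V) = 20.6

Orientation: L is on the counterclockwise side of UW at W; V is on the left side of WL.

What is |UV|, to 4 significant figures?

64.02

∠UWL = 123.6°, so WL runs at 49.7° + (180° − 123.6°) = 106.1° from the x-axis; with |WL| = 36.7, L = W + 36.7·(cos 106.1°, sin 106.1°) = (19.06, 69.73). WL is perpendicular to LV; with |LV| = 20.6 on the left of WL, V = L + 20.6·(-0.9608, -0.2773) = (-0.7346, 64.02). Then |UV| = |V − U| = 64.02.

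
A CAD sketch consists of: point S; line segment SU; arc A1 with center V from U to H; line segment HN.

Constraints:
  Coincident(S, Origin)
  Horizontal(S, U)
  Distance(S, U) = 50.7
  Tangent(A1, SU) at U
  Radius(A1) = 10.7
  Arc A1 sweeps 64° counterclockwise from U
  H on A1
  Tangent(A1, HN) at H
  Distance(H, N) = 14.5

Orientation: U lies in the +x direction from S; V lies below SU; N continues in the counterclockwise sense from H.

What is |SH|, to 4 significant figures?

41.52

Tangency of A1 to SU means the radius VU is perpendicular to SU, so V = U + (0, -10.7) = (50.70, -10.70). On A1, U sits at bearing 90° from V; a 64° counterclockwise sweep puts H at bearing 154°, so H = V + 10.7·(cos 154°, sin 154°) = (41.08, -6.009). Then |SH| = |H − S| = 41.52.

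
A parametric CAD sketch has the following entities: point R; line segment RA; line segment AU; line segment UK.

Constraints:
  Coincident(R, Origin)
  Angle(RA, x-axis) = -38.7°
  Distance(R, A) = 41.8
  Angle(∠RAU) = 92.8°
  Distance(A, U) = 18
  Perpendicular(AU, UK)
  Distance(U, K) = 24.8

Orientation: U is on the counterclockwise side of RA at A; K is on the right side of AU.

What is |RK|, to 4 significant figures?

69.50

R is at the origin; RA runs at -38.7° with length 41.8, so A = 41.8·(cos -38.7°, sin -38.7°) = (32.62, -26.14). ∠RAU = 92.8°, so AU runs at -38.7° + (180° − 92.8°) = 48.50° from the x-axis; with |AU| = 18.0, U = A + 18.0·(cos 48.50°, sin 48.50°) = (44.55, -12.65). AU ⟂ UK; with |UK| = 24.8 on the right of AU, K = U + 24.8·(0.7490, -0.6626) = (63.12, -29.09). Then |RK| = |K − R| = 69.50.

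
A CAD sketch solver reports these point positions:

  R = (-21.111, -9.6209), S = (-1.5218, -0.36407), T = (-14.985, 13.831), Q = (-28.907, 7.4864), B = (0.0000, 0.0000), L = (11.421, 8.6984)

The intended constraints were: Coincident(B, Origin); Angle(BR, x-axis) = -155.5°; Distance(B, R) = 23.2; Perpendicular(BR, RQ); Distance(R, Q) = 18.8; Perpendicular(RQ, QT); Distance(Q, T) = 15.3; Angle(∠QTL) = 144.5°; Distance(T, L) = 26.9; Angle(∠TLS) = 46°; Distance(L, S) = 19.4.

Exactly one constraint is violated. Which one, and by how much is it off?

Distance(L, S) = 19.4 — off by 3.60.

B = (0.00, 0.00) ✓; BR at -155.5° ✓; |BR| = 23.20 ✓; ∠(BR, RQ) = 90.00° ✓; |RQ| = 18.80 ✓; ∠(RQ, QT) = 90.00° ✓; |QT| = 15.30 ✓; ∠QTL = 144.5° ✓; |TL| = 26.90 ✓; ∠TLS = 46.00° ✓; |LS| = 15.80 ✗.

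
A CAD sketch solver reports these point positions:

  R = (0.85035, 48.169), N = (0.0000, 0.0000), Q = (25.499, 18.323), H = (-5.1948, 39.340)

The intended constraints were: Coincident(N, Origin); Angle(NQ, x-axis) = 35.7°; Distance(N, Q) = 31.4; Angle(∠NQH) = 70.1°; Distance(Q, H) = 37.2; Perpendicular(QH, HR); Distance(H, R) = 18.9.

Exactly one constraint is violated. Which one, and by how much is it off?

Distance(H, R) = 18.9 — off by 8.20.

N = (0.00, 0.00) ✓; NQ at 35.70° ✓; |NQ| = 31.40 ✓; ∠NQH = 70.10° ✓; |QH| = 37.20 ✓; ∠(QH, HR) = 90.00° ✓; |HR| = 10.70 ✗.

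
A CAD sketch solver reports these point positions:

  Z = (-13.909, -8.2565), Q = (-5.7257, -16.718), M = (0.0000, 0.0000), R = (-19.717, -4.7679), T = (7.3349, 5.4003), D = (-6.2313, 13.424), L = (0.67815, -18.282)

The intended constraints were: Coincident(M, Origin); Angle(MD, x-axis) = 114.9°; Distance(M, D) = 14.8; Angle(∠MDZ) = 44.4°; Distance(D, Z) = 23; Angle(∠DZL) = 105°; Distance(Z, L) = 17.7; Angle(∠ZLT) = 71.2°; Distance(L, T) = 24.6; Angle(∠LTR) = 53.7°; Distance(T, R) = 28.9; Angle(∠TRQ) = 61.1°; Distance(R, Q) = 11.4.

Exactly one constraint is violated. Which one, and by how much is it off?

Distance(R, Q) = 11.4 — off by 7.00.

M = (0.00, 0.00) ✓; MD at 114.9° ✓; |MD| = 14.80 ✓; ∠MDZ = 44.40° ✓; |DZ| = 23.00 ✓; ∠DZL = 105.0° ✓; |ZL| = 17.70 ✓; ∠ZLT = 71.20° ✓; |LT| = 24.60 ✓; ∠LTR = 53.70° ✓; |TR| = 28.90 ✓; ∠TRQ = 61.10° ✓; |RQ| = 18.40 ✗.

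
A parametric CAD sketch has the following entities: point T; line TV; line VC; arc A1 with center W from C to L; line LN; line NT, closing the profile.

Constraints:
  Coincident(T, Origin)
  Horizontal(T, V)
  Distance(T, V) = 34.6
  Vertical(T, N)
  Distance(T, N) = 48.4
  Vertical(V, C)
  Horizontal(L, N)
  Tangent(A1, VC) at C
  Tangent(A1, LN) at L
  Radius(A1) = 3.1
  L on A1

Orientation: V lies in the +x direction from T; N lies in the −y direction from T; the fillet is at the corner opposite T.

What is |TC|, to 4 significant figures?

57.00

T is at the origin; T and V share the same y with |TV| = 34.6 and V on the +x side, so V = (34.60, 0.000). T and N share the same x with |TN| = 48.4 and N on the −y side, so N = (0.000, -48.40). The virtual corner opposite T is at (34.60, -48.40). A1 meets VC tangentially, so WC is at right angles to VC and the tangent condition forces WL to be normal to LN, with radius 3.1, so the center W sits 3.1 in from both sides at W = (31.50, -45.30). That places the tangent points at C = (34.60, -45.30) on VC and L = (31.50, -48.40) on LN. Then |TC| = |C − T| = 57.00.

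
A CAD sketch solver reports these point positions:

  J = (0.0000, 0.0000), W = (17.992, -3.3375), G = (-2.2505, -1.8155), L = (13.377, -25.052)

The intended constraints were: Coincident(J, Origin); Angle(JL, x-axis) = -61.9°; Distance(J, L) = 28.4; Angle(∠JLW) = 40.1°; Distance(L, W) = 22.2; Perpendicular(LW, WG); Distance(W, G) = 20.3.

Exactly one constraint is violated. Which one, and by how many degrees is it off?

Perpendicular(LW, WG) — off by 7.70°.

J = (0.00, 0.00) ✓; JL at -61.90° ✓; |JL| = 28.40 ✓; ∠JLW = 40.10° ✓; |LW| = 22.20 ✓; ∠(LW, WG) = 97.70° ✗; |WG| = 20.30 ✓.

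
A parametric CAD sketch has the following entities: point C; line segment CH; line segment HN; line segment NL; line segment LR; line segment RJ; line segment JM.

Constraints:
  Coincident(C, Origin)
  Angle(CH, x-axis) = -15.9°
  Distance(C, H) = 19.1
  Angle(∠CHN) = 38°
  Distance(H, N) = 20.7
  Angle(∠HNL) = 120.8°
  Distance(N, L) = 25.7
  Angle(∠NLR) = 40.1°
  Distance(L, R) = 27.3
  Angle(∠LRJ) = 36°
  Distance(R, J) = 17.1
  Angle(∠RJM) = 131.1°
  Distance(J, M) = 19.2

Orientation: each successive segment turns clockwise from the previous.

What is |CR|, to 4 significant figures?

7.124

C is at the origin; CH runs at -15.9° with length 19.1, so H = (18.37, -5.233). ∠CHN = 38.0° gives HN at -157.9° from the x-axis; with |HN| = 20.7, N = (-0.8099, -13.02). ∠HNL = 120.8° gives NL at 142.9° from the x-axis; with |NL| = 25.7, L = (-21.31, 2.482). ∠NLR = 40.1° gives LR at 3.000° from the x-axis; with |LR| = 27.3, R = (5.955, 3.911). Then |CR| = |R − C| = 7.124.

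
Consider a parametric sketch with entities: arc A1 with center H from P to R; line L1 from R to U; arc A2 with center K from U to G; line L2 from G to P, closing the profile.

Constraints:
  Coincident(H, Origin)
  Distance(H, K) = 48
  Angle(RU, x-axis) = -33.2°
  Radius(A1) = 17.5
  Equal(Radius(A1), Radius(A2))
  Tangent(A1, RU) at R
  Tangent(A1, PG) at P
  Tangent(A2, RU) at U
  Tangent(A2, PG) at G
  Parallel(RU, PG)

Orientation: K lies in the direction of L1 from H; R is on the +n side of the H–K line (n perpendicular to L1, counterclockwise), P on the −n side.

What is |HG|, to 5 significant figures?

51.091

The slot axis is L1's direction at -33.2°, so u = (cos -33.2°, sin -33.2°) = (0.83676, -0.54756) and n = (−sin -33.2°, cos -33.2°) = (0.54756, 0.83676). H is at the origin and K lies 48.0 along u from H, so K = 48.0·u = (40.165, -26.283). Tangency of A1 to both parallel lines with radius 17.5 puts R and P at H ± 17.5·n: R = (9.5824, 14.643), P = (-9.5824, -14.643). Equal radii place U and G the same way about K: U = K + 17.5·n = (49.747, -11.640), G = K − 17.5·n = (30.582, -40.926). Then |HG| = |G − H| = 51.091.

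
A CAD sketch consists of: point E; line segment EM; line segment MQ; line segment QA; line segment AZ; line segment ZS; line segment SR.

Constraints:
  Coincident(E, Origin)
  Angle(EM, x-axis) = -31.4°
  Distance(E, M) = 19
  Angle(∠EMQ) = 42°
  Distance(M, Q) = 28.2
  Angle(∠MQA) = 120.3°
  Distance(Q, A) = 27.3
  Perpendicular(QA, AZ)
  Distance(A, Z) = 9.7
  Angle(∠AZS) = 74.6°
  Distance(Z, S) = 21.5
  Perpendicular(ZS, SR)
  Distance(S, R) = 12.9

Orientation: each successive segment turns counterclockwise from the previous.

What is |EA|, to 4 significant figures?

29.90

∠EMQ = 42.0° gives MQ at 106.6° from the x-axis; with |MQ| = 28.2, Q = (8.161, 17.13). ∠MQA = 120.3° gives QA at 166.3° from the x-axis; with |QA| = 27.3, A = (-18.36, 23.59). Then |EA| = |A − E| = 29.90.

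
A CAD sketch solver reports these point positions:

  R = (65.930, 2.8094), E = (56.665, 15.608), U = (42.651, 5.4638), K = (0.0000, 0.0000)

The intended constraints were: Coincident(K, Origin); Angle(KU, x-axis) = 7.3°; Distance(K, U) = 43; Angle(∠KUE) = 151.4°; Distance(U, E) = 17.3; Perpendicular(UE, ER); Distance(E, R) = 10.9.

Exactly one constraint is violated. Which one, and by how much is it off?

Distance(E, R) = 10.9 — off by 4.90.

K = (0.00, 0.00) ✓; KU at 7.300° ✓; |KU| = 43.00 ✓; ∠KUE = 151.4° ✓; |UE| = 17.30 ✓; ∠(UE, ER) = 90.00° ✓; |ER| = 15.80 ✗.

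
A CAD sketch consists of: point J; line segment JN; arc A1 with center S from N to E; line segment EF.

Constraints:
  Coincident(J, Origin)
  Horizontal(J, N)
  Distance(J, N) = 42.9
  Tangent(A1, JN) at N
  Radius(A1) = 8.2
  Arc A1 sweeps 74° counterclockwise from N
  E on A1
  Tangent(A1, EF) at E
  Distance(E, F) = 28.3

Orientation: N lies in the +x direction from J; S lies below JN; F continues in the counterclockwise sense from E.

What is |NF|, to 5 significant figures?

36.667

J is at the origin; J and N share the same y with |JN| = 42.9 and N on the +x side, so N = (42.900, 0.0000). The tangent condition forces SN to be normal to JN, so S = N + (0, -8.2) = (42.900, -8.2000). On A1, N sits at bearing 90° from S; a 74° counterclockwise sweep puts E at bearing 164°, so E = S + 8.2·(cos 164°, sin 164°) = (35.018, -5.9398). The tangent condition forces SE to be normal to EF, so EF runs along (−sin 164°, cos 164°); with |EF| = 28.3, F = (27.217, -33.143). Then |NF| = |F − N| = 36.667.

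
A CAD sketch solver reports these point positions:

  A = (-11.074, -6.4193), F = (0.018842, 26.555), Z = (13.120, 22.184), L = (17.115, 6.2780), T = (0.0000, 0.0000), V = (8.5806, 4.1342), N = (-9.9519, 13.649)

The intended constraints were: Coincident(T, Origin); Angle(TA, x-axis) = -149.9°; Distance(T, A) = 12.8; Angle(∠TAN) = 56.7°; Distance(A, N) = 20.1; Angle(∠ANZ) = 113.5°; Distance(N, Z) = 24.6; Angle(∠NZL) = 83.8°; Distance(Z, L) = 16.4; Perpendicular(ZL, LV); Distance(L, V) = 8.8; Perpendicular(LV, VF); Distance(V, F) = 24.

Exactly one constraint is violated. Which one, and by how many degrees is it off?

Perpendicular(LV, VF) — off by 6.80°.

T = (0.00, 0.00) ✓; TA at -149.9° ✓; |TA| = 12.80 ✓; ∠TAN = 56.70° ✓; |AN| = 20.10 ✓; ∠ANZ = 113.5° ✓; |NZ| = 24.60 ✓; ∠NZL = 83.80° ✓; |ZL| = 16.40 ✓; ∠(ZL, LV) = 90.00° ✓; |LV| = 8.800 ✓; ∠(LV, VF) = 83.20° ✗; |VF| = 24.00 ✓.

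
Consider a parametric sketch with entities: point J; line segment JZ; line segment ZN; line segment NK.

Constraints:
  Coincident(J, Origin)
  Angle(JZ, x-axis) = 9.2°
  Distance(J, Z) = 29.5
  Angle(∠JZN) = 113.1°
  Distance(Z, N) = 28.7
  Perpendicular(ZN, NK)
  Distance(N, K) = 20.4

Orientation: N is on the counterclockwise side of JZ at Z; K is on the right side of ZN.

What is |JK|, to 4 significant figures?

62.30

J is at the origin; JZ runs at 9.2° with length 29.5, so Z = 29.5·(cos 9.2°, sin 9.2°) = (29.12, 4.716). ∠JZN = 113.1°, so ZN runs at 9.2° + (180° − 113.1°) = 76.10° from the x-axis; with |ZN| = 28.7, N = Z + 28.7·(cos 76.10°, sin 76.10°) = (36.02, 32.58). ZN ⟂ NK; with |NK| = 20.4 on the right of ZN, K = N + 20.4·(0.9707, -0.2402) = (55.82, 27.68). Then |JK| = |K − J| = 62.30.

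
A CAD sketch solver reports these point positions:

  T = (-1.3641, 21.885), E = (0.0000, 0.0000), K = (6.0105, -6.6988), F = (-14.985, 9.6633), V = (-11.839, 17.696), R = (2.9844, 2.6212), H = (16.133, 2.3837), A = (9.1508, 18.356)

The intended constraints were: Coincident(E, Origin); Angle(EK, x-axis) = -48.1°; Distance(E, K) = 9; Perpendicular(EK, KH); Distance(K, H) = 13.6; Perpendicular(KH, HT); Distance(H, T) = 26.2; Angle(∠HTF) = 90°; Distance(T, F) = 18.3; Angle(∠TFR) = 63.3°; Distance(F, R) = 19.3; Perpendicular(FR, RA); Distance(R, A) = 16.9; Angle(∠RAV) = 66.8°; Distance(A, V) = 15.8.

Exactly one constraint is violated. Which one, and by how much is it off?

Distance(A, V) = 15.8 — off by 5.20.

E = (0.00, 0.00) ✓; EK at -48.10° ✓; |EK| = 9.000 ✓; ∠(EK, KH) = 90.00° ✓; |KH| = 13.60 ✓; ∠(KH, HT) = 90.00° ✓; |HT| = 26.20 ✓; ∠HTF = 90.00° ✓; |TF| = 18.30 ✓; ∠TFR = 63.30° ✓; |FR| = 19.30 ✓; ∠(FR, RA) = 90.00° ✓; |RA| = 16.90 ✓; ∠RAV = 66.80° ✓; |AV| = 21.00 ✗.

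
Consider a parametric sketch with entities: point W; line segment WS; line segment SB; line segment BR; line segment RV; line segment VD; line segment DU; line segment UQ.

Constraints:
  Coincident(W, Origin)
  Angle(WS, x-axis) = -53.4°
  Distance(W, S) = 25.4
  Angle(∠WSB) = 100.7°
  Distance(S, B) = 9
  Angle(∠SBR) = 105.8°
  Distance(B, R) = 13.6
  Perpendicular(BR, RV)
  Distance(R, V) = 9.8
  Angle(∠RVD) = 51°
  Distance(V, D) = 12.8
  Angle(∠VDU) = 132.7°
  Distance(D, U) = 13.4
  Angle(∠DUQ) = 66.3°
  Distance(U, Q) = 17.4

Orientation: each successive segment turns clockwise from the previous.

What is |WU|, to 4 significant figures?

36.14

W is at the origin; WS runs at -53.4° with length 25.4, so S = (15.14, -20.39). ∠WSB = 100.7° gives SB at -132.7° from the x-axis; with |SB| = 9.0, B = (9.041, -27.01). ∠SBR = 105.8° gives BR at 153.1° from the x-axis; with |BR| = 13.6, R = (-3.088, -20.85). The perpendicularity gives RV at right angles to BR, so RV runs at 63.10°; with |RV| = 9.8, V = (1.346, -12.11). ∠RVD = 51.0° gives VD at -65.90° from the x-axis; with |VD| = 12.8, D = (6.573, -23.80). ∠VDU = 132.7° gives DU at -113.2° from the x-axis; with |DU| = 13.4, U = (1.294, -36.11). Then |WU| = |U − W| = 36.14.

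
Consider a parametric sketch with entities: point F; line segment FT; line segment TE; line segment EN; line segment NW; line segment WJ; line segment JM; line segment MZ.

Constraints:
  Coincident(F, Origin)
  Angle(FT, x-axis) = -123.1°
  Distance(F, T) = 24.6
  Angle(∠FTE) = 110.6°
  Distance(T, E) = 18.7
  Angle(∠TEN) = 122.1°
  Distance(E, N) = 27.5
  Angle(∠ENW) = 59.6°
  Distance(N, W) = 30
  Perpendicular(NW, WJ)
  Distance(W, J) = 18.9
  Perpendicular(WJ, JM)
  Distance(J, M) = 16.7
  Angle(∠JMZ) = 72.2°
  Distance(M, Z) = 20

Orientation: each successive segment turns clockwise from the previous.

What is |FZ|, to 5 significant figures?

22.589

F is at the origin; FT runs at -123.1° with length 24.6, so T = (-13.434, -20.608). ∠FTE = 110.6° gives TE at 167.50° from the x-axis; with |TE| = 18.7, E = (-31.691, -16.560). ∠TEN = 122.1° gives EN at 109.60° from the x-axis; with |EN| = 27.5, N = (-40.916, 9.3461). ∠ENW = 59.6° gives NW at -10.800° from the x-axis; with |NW| = 30.0, W = (-11.447, 3.7247). The perpendicularity gives WJ at right angles to NW, so WJ runs at -100.80°; with |WJ| = 18.9, J = (-14.989, -14.841). The perpendicularity gives JM at right angles to WJ, so JM runs at 169.20°; with |JM| = 16.7, M = (-31.393, -11.711). ∠JMZ = 72.2° gives MZ at 61.400° from the x-axis; with |MZ| = 20.0, Z = (-21.819, 5.8484). Then |FZ| = |Z − F| = 22.589.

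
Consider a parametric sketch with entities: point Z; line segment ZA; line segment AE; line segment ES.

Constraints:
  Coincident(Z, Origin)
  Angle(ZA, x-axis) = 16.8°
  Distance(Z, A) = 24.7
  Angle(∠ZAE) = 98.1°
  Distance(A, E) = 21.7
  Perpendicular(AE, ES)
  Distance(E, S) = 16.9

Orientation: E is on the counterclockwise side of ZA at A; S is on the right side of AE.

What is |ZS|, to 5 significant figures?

48.417

∠ZAE = 98.1°, so AE runs at 16.8° + (180° − 98.1°) = 98.700° from the x-axis; with |AE| = 21.7, E = A + 21.7·(cos 98.700°, sin 98.700°) = (20.363, 28.589). AE ⟂ ES; with |ES| = 16.9 on the right of AE, S = E + 16.9·(0.98849, 0.15126) = (37.069, 31.146). Then |ZS| = |S − Z| = 48.417.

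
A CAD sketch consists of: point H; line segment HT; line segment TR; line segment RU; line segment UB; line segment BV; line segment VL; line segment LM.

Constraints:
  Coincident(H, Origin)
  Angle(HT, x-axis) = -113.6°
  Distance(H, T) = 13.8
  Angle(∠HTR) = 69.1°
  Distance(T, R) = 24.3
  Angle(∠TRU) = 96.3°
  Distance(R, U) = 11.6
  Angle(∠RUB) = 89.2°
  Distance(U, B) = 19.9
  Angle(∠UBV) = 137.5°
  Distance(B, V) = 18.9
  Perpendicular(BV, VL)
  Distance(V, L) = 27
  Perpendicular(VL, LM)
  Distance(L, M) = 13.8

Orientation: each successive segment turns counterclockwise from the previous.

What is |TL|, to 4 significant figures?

20.69

H is at the origin; HT runs at -113.6° with length 13.8, so T = (-5.525, -12.65). ∠HTR = 69.1° gives TR at -2.700° from the x-axis; with |TR| = 24.3, R = (18.75, -13.79). ∠TRU = 96.3° gives RU at 81.00° from the x-axis; with |RU| = 11.6, U = (20.56, -2.333). ∠RUB = 89.2° gives UB at 171.8° from the x-axis; with |UB| = 19.9, B = (0.8663, 0.5050). ∠UBV = 137.5° gives BV at -145.7° from the x-axis; with |BV| = 18.9, V = (-14.75, -10.15). The perpendicularity gives VL at right angles to BV, so VL runs at -55.70°; with |VL| = 27.0, L = (0.4682, -32.45). Then |TL| = |L − T| = 20.69.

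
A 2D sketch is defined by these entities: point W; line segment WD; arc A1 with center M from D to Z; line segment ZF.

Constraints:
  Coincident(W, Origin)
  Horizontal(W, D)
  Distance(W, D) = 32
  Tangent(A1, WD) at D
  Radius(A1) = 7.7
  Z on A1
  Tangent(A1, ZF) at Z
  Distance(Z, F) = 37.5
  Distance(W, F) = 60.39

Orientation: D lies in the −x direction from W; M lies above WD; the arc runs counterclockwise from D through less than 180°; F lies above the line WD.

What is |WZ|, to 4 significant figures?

27.21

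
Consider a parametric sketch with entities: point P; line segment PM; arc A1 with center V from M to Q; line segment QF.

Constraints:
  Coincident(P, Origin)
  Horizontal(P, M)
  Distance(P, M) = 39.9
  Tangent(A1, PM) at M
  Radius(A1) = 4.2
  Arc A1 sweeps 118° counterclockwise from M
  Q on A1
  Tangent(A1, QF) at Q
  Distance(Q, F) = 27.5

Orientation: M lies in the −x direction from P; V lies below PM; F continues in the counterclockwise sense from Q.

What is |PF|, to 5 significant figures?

43.240

P is at the origin; PM is horizontal with |PM| = 39.9 and M on the −x side, so M = (-39.900, 0.0000). The tangent condition forces VM to be normal to PM, so V = M + (0, -4.2) = (-39.900, -4.2000). On A1, M sits at bearing 90° from V; a 118° counterclockwise sweep puts Q at bearing 208°, so Q = V + 4.2·(cos 208°, sin 208°) = (-43.608, -6.1718). Tangency of A1 to QF means the radius VQ is perpendicular to QF, so QF runs along (−sin 208°, cos 208°); with |QF| = 27.5, F = (-30.698, -30.453). Then |PF| = |F − P| = 43.240.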